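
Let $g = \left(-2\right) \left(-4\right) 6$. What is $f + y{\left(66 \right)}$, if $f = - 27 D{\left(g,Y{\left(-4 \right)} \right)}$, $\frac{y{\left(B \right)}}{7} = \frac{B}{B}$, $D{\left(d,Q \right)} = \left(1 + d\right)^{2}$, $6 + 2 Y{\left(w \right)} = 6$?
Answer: $-64820$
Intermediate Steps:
$Y{\left(w \right)} = 0$ ($Y{\left(w \right)} = -3 + \frac{1}{2} \cdot 6 = -3 + 3 = 0$)
$g = 48$ ($g = 8 \cdot 6 = 48$)
$y{\left(B \right)} = 7$ ($y{\left(B \right)} = 7 \frac{B}{B} = 7 \cdot 1 = 7$)
$f = -64827$ ($f = - 27 \left(1 + 48\right)^{2} = - 27 \cdot 49^{2} = \left(-27\right) 2401 = -64827$)
$f + y{\left(66 \right)} = -64827 + 7 = -64820$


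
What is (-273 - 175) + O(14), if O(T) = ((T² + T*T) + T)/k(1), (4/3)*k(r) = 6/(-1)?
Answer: -4844/9 ≈ -538.22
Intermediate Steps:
k(r) = -9/2 (k(r) = 3*(6/(-1))/4 = 3*(6*(-1))/4 = (¾)*(-6) = -9/2)
O(T) = -4*T²/9 - 2*T/9 (O(T) = ((T² + T*T) + T)/(-9/2) = ((T² + T²) + T)*(-2/9) = (2*T² + T)*(-2/9) = (T + 2*T²)*(-2/9) = -4*T²/9 - 2*T/9)
(-273 - 175) + O(14) = (-273 - 175) - 2/9*14*(1 + 2*14) = -448 - 2/9*14*(1 + 28) = -448 - 2/9*14*29 = -448 - 812/9 = -4844/9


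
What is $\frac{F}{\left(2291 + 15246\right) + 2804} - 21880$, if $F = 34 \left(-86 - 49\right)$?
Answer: $- \frac{445065670}{20341} \approx -21880.0$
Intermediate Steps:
$F = -4590$ ($F = 34 \left(-135\right) = -4590$)
$\frac{F}{\left(2291 + 15246\right) + 2804} - 21880 = - \frac{4590}{\left(2291 + 15246\right) + 2804} - 21880 = - \frac{4590}{17537 + 2804} - 21880 = - \frac{4590}{20341} - 21880 = - \frac{445065670}{20341}$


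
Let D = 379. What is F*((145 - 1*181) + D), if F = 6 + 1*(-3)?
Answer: 1029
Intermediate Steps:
F = 3 (F = 6 - 3 = 3)
F*((145 - 1*181) + D) = 3*((145 - 1*181) + 379) = 3*((145 - 181) + 379) = 3*(-36 + 379) = 3*343 = 1029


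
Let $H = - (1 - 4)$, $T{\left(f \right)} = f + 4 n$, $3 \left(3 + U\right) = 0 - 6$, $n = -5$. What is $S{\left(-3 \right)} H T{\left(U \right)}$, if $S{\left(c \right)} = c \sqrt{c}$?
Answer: $225 i \sqrt{3} \approx 389.71 i$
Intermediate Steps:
$U = -5$ ($U = -3 + \frac{0 - 6}{3} = -3 + \frac{1}{3} \left(-6\right) = -3 - 2 = -5$)
$T{\left(f \right)} = -20 + f$ ($T{\left(f \right)} = f + 4 \left(-5\right) = f - 20 = -20 + f$)
$H = 3$ ($H = \left(-1\right) \left(-3\right) = 3$)
$S{\left(c \right)} = c^{\frac{3}{2}}$
$S{\left(-3 \right)} H T{\left(U \right)} = \left(-3\right)^{\frac{3}{2}} \cdot 3 \left(-20 - 5\right) = - 3 i \sqrt{3} \cdot 3 \left(-25\right) = - 9 i \sqrt{3} \left(-25\right) = 225 i \sqrt{3}$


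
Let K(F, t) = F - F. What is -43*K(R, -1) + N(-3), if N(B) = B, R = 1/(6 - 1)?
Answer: -3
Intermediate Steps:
R = 1/5 ≈ 0.20000
K(F, t) = 0
-43*K(R, -1) + N(-3) = -43*0 - 3 = 0 - 3 = -3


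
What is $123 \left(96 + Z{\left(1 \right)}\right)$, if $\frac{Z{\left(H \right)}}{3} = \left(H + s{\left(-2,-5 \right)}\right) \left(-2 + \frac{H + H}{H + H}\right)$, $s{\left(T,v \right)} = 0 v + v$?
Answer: $13284$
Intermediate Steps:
$s{\left(T,v \right)} = v$ ($s{\left(T,v \right)} = 0 + v = v$)
$Z{\left(H \right)} = 15 - 3 H$ ($Z{\left(H \right)} = 3 \left(H - 5\right) \left(-2 + \frac{H + H}{H + H}\right) = 3 \left(-5 + H\right) \left(-2 + \frac{2 H}{2 H}\right) = 3 \left(-5 + H\right) \left(-2 + 2 H \frac{1}{2 H}\right) = 3 \left(-5 + H\right) \left(-2 + 1\right) = 3 \left(-5 + H\right) \left(-1\right) = 3 \left(5 - H\right) = 15 - 3 H$)
$123 \left(96 + Z{\left(1 \right)}\right) = 123 \left(96 + \left(15 - 3\right)\right) = 123 \left(96 + 12\right) = 123 \cdot 108 = 13284$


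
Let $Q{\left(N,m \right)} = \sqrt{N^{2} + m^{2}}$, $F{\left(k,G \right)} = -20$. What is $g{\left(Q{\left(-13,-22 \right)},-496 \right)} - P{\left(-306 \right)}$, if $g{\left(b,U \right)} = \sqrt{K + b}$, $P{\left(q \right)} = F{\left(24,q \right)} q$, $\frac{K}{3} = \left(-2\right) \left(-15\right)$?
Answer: $-6120 + \sqrt{90 + \sqrt{653}} \approx -6109.3$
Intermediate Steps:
$K = 90$ ($K = 3 \left(\left(-2\right) \left(-15\right)\right) = 3 \cdot 30 = 90$)
$P{\left(q \right)} = - 20 q$
$g{\left(b,U \right)} = \sqrt{90 + b}$
$g{\left(Q{\left(-13,-22 \right)},-496 \right)} - P{\left(-306 \right)} = \sqrt{90 + \sqrt{\left(-13\right)^{2} + \left(-22\right)^{2}}} - \left(-20\right) \left(-306\right) = \sqrt{90 + \sqrt{169 + 484}} - 6120 = \sqrt{90 + \sqrt{653}} - 6120 = -6120 + \sqrt{90 + \sqrt{653}}$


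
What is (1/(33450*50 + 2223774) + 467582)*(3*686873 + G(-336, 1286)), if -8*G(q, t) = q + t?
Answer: 15015504814231087469/15585096 ≈ 9.6345e+11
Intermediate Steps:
G(q, t) = -q/8 - t/8 (G(q, t) = -(q + t)/8 = -q/8 - t/8)
(1/(33450*50 + 2223774) + 467582)*(3*686873 + G(-336, 1286)) = (1/(33450*50 + 2223774) + 467582)*(3*686873 + (-⅛*(-336) - ⅛*1286)) = (1/(1672500 + 2223774) + 467582)*(2060619 + (42 - 643/4)) = (1/3896274 + 467582)*(2060619 - 475/4) = (1/3896274 + 467582)*(8242001/4) = (1821827589469/3896274)*(8242001/4) = 15015504814231087469/15585096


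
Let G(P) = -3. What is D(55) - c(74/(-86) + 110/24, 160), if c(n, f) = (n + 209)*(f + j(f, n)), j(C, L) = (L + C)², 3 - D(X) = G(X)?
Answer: -788072395505989/137388096 ≈ -5.7361e+6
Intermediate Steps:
D(X) = 6 (D(X) = 3 - 1*(-3) = 3 + 3 = 6)
j(C, L) = (C + L)²
c(n, f) = (209 + n)*(f + (f + n)²) (c(n, f) = (n + 209)*(f + (f + n)²) = (209 + n)*(f + (f + n)²))
D(55) - c(74/(-86) + 110/24, 160) = 6 - (209*160 + 209*(160 + (74/(-86) + 110/24))² + 160*(74/(-86) + 110/24) + (74/(-86) + 110/24)*(160 + (74/(-86) + 110/24))²) = 6 - (33440 + 209*(160 + (74*(-1/86) + 110*(1/24)))² + 160*(74*(-1/86) + 110*(1/24)) + (74*(-1/86) + 110*(1/24))*(160 + (74*(-1/86) + 110*(1/24)))²) = 6 - (33440 + 209*(160 + (-37/43 + 55/12))² + 160*(-37/43 + 55/12) + (-37/43 + 55/12)*(160 + (-37/43 + 55/12))²) = 6 - (33440 + 209*(160 + 1921/516)² + 160*(1921/516) + 1921*(160 + 1921/516)²/516) = 6 - (33440 + 209*(84481/516)² + 76840/129 + 1921*(84481/516)²/516) = 6 - (33440 + 209*(7137039361/266256) + 76840/129 + (1921/516)*(7137039361/266256)) = 6 - (33440 + 1491641226449/266256 + 76840/129 + 13710252612481/137388096) = 6 - 1*788073219834565/137388096 = 6 - 788073219834565/137388096 = -788072395505989/137388096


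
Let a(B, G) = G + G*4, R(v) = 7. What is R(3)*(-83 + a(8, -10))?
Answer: -931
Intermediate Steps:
a(B, G) = 5*G (a(B, G) = G + 4*G = 5*G)
R(3)*(-83 + a(8, -10)) = 7*(-83 + 5*(-10)) = 7*(-83 - 50) = 7*(-133) = -931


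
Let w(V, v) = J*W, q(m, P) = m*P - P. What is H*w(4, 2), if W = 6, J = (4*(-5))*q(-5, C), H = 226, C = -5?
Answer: -813600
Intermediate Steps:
q(m, P) = -P + P*m (q(m, P) = P*m - P = -P + P*m)
J = -600 (J = (4*(-5))*(-5*(-1 - 5)) = -(-100)*(-6) = -20*30 = -600)
w(V, v) = -3600 (w(V, v) = -600*6 = -3600)
H*w(4, 2) = 226*(-3600) = -813600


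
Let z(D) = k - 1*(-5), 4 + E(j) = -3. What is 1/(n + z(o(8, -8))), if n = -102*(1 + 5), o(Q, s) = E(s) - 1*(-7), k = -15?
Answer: -1/622 ≈ -0.0016077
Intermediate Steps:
E(j) = -7 (E(j) = -4 - 3 = -7)
o(Q, s) = 0 (o(Q, s) = -7 - 1*(-7) = -7 + 7 = 0)
z(D) = -10 (z(D) = -15 - 1*(-5) = -15 + 5 = -10)
n = -612 (n = -102*6 = -612)
1/(n + z(o(8, -8))) = 1/(-612 - 10) = 1/(-622) = -1/622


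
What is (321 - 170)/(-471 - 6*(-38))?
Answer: -151/243 ≈ -0.62140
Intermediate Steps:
(321 - 170)/(-471 - 6*(-38)) = 151/(-471 + 228) = 151/(-243) = 151*(-1/243) = -151/243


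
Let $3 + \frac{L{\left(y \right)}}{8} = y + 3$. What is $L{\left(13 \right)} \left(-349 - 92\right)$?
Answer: $-45864$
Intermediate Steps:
$L{\left(y \right)} = 8 y$ ($L{\left(y \right)} = -24 + 8 \left(y + 3\right) = -24 + 8 \left(3 + y\right) = -24 + \left(24 + 8 y\right) = 8 y$)
$L{\left(13 \right)} \left(-349 - 92\right) = 8 \cdot 13 \left(-349 - 92\right) = 104 \left(-441\right) = -45864$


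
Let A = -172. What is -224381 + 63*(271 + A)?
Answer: -218144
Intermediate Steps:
-224381 + 63*(271 + A) = -224381 + 63*(271 - 172) = -224381 + 63*99 = -224381 + 6237 = -218144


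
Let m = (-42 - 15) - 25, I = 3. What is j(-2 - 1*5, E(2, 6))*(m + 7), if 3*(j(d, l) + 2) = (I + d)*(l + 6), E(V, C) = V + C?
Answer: 1550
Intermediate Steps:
E(V, C) = C + V
m = -82 (m = -57 - 25 = -82)
j(d, l) = -2 + (3 + d)*(6 + l)/3 (j(d, l) = -2 + ((3 + d)*(l + 6))/3 = -2 + ((3 + d)*(6 + l))/3 = -2 + (3 + d)*(6 + l)/3)
j(-2 - 1*5, E(2, 6))*(m + 7) = (4 + (6 + 2) + 2*(-2 - 1*5) + (-2 - 1*5)*(6 + 2)/3)*(-82 + 7) = (4 + 8 + 2*(-2 - 5) + (⅓)*(-2 - 5)*8)*(-75) = (4 + 8 + 2*(-7) + (⅓)*(-7)*8)*(-75) = (4 + 8 - 14 - 56/3)*(-75) = -62/3*(-75) = 1550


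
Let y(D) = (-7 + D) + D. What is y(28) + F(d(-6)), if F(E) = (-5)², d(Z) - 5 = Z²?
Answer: 74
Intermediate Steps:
d(Z) = 5 + Z²
y(D) = -7 + 2*D
F(E) = 25
y(28) + F(d(-6)) = (-7 + 2*28) + 25 = (-7 + 56) + 25 = 49 + 25 = 74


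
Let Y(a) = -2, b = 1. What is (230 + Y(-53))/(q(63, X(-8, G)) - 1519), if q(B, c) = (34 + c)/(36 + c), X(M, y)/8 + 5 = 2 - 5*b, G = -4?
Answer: -3192/21251 ≈ -0.15020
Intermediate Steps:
X(M, y) = -64 (X(M, y) = -40 + 8*(2 - 5*1) = -40 + 8*(2 - 5) = -40 + 8*(-3) = -40 - 24 = -64)
q(B, c) = (34 + c)/(36 + c)
(230 + Y(-53))/(q(63, X(-8, G)) - 1519) = (230 - 2)/((34 - 64)/(36 - 64) - 1519) = 228/(-30/(-28) - 1519) = 228/(-1/28*(-30) - 1519) = 228/(15/14 - 1519) = 228/(-21251/14) = 228*(-14/21251) = -3192/21251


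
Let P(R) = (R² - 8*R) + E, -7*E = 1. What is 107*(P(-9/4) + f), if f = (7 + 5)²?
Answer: 2000365/112 ≈ 17860.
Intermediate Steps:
E = -⅐ (E = -⅐*1 = -⅐ ≈ -0.14286)
f = 144 (f = 12² = 144)
P(R) = -⅐ + R² - 8*R (P(R) = (R² - 8*R) - ⅐ = -⅐ + R² - 8*R)
107*(P(-9/4) + f) = 107*((-⅐ + (-9/4)² - (-72)/4) + 144) = 107*((-⅐ + (-9*¼)² - (-72)/4) + 144) = 107*((-⅐ + (-9/4)² - 8*(-9/4)) + 144) = 107*((-⅐ + 81/16 + 18) + 144) = 107*(2567/112 + 144) = 107*(18695/112) = 2000365/112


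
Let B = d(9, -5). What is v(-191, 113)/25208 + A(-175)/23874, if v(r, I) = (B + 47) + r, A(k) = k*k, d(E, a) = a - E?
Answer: 8350249/6541476 ≈ 1.2765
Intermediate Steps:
B = -14 (B = -5 - 1*9 = -5 - 9 = -14)
A(k) = k**2
v(r, I) = 33 + r (v(r, I) = (-14 + 47) + r = 33 + r)
v(-191, 113)/25208 + A(-175)/23874 = (33 - 191)/25208 + (-175)**2/23874 = -158*1/25208 + 30625*(1/23874) = -79/12604 + 30625/23874 = 8350249/6541476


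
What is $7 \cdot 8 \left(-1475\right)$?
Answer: $-82600$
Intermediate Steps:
$7 \cdot 8 \left(-1475\right) = 56 \left(-1475\right) = -82600$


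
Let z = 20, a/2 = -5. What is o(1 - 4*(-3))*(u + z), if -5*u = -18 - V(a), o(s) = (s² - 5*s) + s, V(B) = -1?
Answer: 13689/5 ≈ 2737.8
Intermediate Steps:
a = -10 (a = 2*(-5) = -10)
o(s) = s² - 4*s
u = 17/5 (u = -(-18 - 1*(-1))/5 = -(-18 + 1)/5 = -⅕*(-17) = 17/5 ≈ 3.4000)
o(1 - 4*(-3))*(u + z) = ((1 - 4*(-3))*(-4 + (1 - 4*(-3))))*(17/5 + 20) = ((1 + 12)*(-4 + (1 + 12)))*(117/5) = (13*(-4 + 13))*(117/5) = (13*9)*(117/5) = 117*(117/5) = 13689/5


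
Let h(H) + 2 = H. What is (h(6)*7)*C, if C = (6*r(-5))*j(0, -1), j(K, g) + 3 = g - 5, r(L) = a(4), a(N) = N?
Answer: -6048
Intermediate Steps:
h(H) = -2 + H
r(L) = 4
j(K, g) = -8 + g (j(K, g) = -3 + (g - 5) = -3 + (-5 + g) = -8 + g)
C = -216 (C = (6*4)*(-8 - 1) = 24*(-9) = -216)
(h(6)*7)*C = ((-2 + 6)*7)*(-216) = (4*7)*(-216) = 28*(-216) = -6048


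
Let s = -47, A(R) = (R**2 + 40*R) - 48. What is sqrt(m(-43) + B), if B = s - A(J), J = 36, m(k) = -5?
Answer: 2*I*sqrt(685) ≈ 52.345*I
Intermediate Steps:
A(R) = -48 + R**2 + 40*R
B = -2735 (B = -47 - (-48 + 36**2 + 40*36) = -47 - (-48 + 1296 + 1440) = -47 - 1*2688 = -47 - 2688 = -2735)
sqrt(m(-43) + B) = sqrt(-5 - 2735) = sqrt(-2740) = 2*I*sqrt(685)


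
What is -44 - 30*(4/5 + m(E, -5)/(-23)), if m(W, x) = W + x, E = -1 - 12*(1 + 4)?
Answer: -3544/23 ≈ -154.09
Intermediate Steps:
E = -61 (E = -1 - 12*5 = -1 - 2*30 = -1 - 60 = -61)
-44 - 30*(4/5 + m(E, -5)/(-23)) = -44 - 30*(4/5 + (-61 - 5)/(-23)) = -44 - 30*(4*(⅕) - 66*(-1/23)) = -44 - 30*(⅘ + 66/23) = -44 - 30*422/115 = -44 - 2532/23 = -3544/23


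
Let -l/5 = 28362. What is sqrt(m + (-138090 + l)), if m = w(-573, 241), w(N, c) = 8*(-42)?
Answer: 22*I*sqrt(579) ≈ 529.37*I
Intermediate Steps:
l = -141810 (l = -5*28362 = -141810)
w(N, c) = -336
m = -336
sqrt(m + (-138090 + l)) = sqrt(-336 + (-138090 - 141810)) = sqrt(-336 - 279900) = sqrt(-280236) = 22*I*sqrt(579)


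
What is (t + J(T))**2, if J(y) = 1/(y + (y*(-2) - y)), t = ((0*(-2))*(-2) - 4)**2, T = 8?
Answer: 65025/256 ≈ 254.00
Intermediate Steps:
t = 16 (t = (0*(-2) - 4)**2 = (0 - 4)**2 = (-4)**2 = 16)
J(y) = -1/(2*y) (J(y) = 1/(y + (-2*y - y)) = 1/(y - 3*y) = 1/(-2*y) = -1/(2*y))
(t + J(T))**2 = (16 - 1/2/8)**2 = (16 - 1/2*1/8)**2 = (16 - 1/16)**2 = (255/16)**2 = 65025/256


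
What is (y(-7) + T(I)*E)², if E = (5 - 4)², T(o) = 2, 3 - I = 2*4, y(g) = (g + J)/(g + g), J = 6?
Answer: 841/196 ≈ 4.2908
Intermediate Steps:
y(g) = (6 + g)/(2*g) (y(g) = (g + 6)/(g + g) = (6 + g)/((2*g)) = (6 + g)*(1/(2*g)) = (6 + g)/(2*g))
I = -5 (I = 3 - 2*4 = 3 - 1*8 = 3 - 8 = -5)
E = 1 (E = 1² = 1)
(y(-7) + T(I)*E)² = ((½)*(6 - 7)/(-7) + 2*1)² = ((½)*(-⅐)*(-1) + 2)² = (1/14 + 2)² = (29/14)² = 841/196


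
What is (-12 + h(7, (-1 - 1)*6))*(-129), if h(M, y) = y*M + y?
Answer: 13932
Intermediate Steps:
h(M, y) = y + M*y (h(M, y) = M*y + y = y + M*y)
(-12 + h(7, (-1 - 1)*6))*(-129) = (-12 + ((-1 - 1)*6)*(1 + 7))*(-129) = (-12 - 2*6*8)*(-129) = (-12 - 12*8)*(-129) = (-12 - 96)*(-129) = -108*(-129) = 13932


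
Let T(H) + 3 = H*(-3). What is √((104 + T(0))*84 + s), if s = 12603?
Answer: 3*√2343 ≈ 145.21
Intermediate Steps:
T(H) = -3 - 3*H (T(H) = -3 + H*(-3) = -3 - 3*H)
√((104 + T(0))*84 + s) = √((104 + (-3 - 3*0))*84 + 12603) = √((104 + (-3 + 0))*84 + 12603) = √((104 - 3)*84 + 12603) = √(101*84 + 12603) = √(8484 + 12603) = √21087 = 3*√2343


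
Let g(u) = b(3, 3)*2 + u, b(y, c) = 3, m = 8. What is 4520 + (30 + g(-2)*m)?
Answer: 4582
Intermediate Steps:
g(u) = 6 + u (g(u) = 3*2 + u = 6 + u)
4520 + (30 + g(-2)*m) = 4520 + (30 + (6 - 2)*8) = 4520 + (30 + 4*8) = 4520 + (30 + 32) = 4520 + 62 = 4582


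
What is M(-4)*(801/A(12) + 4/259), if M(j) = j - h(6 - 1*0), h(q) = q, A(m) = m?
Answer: -345845/518 ≈ -667.65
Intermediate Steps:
M(j) = -6 + j (M(j) = j - (6 - 1*0) = j - (6 + 0) = j - 1*6 = j - 6 = -6 + j)
M(-4)*(801/A(12) + 4/259) = (-6 - 4)*(801/12 + 4/259) = -10*(801*(1/12) + 4*(1/259)) = -10*(267/4 + 4/259) = -10*69169/1036 = -345845/518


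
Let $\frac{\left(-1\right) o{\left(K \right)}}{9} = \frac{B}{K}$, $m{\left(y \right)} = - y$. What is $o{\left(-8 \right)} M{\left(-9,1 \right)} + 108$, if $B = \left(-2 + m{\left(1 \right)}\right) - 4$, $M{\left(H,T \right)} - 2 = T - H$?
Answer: $\frac{27}{2} \approx 13.5$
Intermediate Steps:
$M{\left(H,T \right)} = 2 + T - H$ ($M{\left(H,T \right)} = 2 - \left(H - T\right) = 2 + T - H$)
$B = -7$ ($B = \left(-2 - 1\right) - 4 = -3 - 4 = -7$)
$o{\left(K \right)} = \frac{63}{K}$ ($o{\left(K \right)} = - 9 \left(- \frac{7}{K}\right) = \frac{63}{K}$)
$o{\left(-8 \right)} M{\left(-9,1 \right)} + 108 = \frac{63}{-8} \left(2 + 1 - -9\right) + 108 = 63 \left(- \frac{1}{8}\right) \left(2 + 1 + 9\right) + 108 = \left(- \frac{63}{8}\right) 12 + 108 = - \frac{189}{2} + 108 = \frac{27}{2}$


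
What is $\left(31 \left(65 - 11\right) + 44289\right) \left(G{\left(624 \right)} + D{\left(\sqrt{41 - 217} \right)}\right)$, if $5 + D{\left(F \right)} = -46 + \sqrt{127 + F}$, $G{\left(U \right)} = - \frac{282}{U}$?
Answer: $- \frac{245948013}{104} + 45963 \sqrt{127 + 4 i \sqrt{11}} \approx -1.8462 \cdot 10^{6} + 27017.0 i$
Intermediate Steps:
$D{\left(F \right)} = -51 + \sqrt{127 + F}$ ($D{\left(F \right)} = -5 + \left(-46 + \sqrt{127 + F}\right) = -51 + \sqrt{127 + F}$)
$\left(31 \left(65 - 11\right) + 44289\right) \left(G{\left(624 \right)} + D{\left(\sqrt{41 - 217} \right)}\right) = \left(31 \left(65 - 11\right) + 44289\right) \left(- \frac{282}{624} - \left(51 - \sqrt{127 + \sqrt{41 - 217}}\right)\right) = \left(31 \cdot 54 + 44289\right) \left(\left(-282\right) \frac{1}{624} - \left(51 - \sqrt{127 + \sqrt{-176}}\right)\right) = \left(1674 + 44289\right) \left(- \frac{47}{104} - \left(51 - \sqrt{127 + 4 i \sqrt{11}}\right)\right) = 45963 \left(- \frac{5351}{104} + \sqrt{127 + 4 i \sqrt{11}}\right) = - \frac{245948013}{104} + 45963 \sqrt{127 + 4 i \sqrt{11}}$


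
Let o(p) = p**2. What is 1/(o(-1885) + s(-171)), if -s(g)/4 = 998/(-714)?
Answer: 357/1268503321 ≈ 2.8143e-7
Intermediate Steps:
s(g) = 1996/357 (s(g) = -3992/(-714) = -3992*(-1)/714 = -4*(-499/357) = 1996/357)
1/(o(-1885) + s(-171)) = 1/((-1885)**2 + 1996/357) = 1/(3553225 + 1996/357) = 1/(1268503321/357) = 357/1268503321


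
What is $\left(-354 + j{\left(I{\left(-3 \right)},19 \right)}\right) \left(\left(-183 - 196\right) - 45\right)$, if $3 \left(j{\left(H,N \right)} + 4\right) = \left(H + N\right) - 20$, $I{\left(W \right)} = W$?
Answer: $\frac{457072}{3} \approx 1.5236 \cdot 10^{5}$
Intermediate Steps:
$j{\left(H,N \right)} = - \frac{32}{3} + \frac{H}{3} + \frac{N}{3}$ ($j{\left(H,N \right)} = -4 + \frac{\left(H + N\right) - 20}{3} = -4 + \frac{-20 + H + N}{3} = -4 + \left(- \frac{20}{3} + \frac{H}{3} + \frac{N}{3}\right) = - \frac{32}{3} + \frac{H}{3} + \frac{N}{3}$)
$\left(-354 + j{\left(I{\left(-3 \right)},19 \right)}\right) \left(\left(-183 - 196\right) - 45\right) = \left(-354 + \left(- \frac{32}{3} + \frac{1}{3} \left(-3\right) + \frac{1}{3} \cdot 19\right)\right) \left(\left(-183 - 196\right) - 45\right) = \left(-354 - \frac{16}{3}\right) \left(-379 - 45\right) = \left(-354 - \frac{16}{3}\right) \left(-424\right) = \left(- \frac{1078}{3}\right) \left(-424\right) = \frac{457072}{3}$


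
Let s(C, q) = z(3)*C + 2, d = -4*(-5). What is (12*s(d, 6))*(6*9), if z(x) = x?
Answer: 40176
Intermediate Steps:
d = 20
s(C, q) = 2 + 3*C (s(C, q) = 3*C + 2 = 2 + 3*C)
(12*s(d, 6))*(6*9) = (12*(2 + 3*20))*(6*9) = (12*(2 + 60))*54 = (12*62)*54 = 744*54 = 40176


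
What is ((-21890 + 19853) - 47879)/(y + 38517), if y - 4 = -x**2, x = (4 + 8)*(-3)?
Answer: -49916/37225 ≈ -1.3409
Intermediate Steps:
x = -36 (x = 12*(-3) = -36)
y = -1292 (y = 4 - 1*(-36)**2 = 4 - 1*1296 = 4 - 1296 = -1292)
((-21890 + 19853) - 47879)/(y + 38517) = ((-21890 + 19853) - 47879)/(-1292 + 38517) = (-2037 - 47879)/37225 = -49916*1/37225 = -49916/37225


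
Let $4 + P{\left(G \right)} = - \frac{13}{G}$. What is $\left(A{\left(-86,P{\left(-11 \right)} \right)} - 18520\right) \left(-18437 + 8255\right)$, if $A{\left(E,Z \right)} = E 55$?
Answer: $236731500$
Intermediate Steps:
$P{\left(G \right)} = -4 - \frac{13}{G}$
$A{\left(E,Z \right)} = 55 E$
$\left(A{\left(-86,P{\left(-11 \right)} \right)} - 18520\right) \left(-18437 + 8255\right) = \left(55 \left(-86\right) - 18520\right) \left(-18437 + 8255\right) = \left(-4730 - 18520\right) \left(-10182\right) = \left(-23250\right) \left(-10182\right) = 236731500$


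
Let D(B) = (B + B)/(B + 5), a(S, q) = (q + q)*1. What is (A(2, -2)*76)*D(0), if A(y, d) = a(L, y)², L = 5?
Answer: 0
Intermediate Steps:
a(S, q) = 2*q (a(S, q) = (2*q)*1 = 2*q)
D(B) = 2*B/(5 + B) (D(B) = (2*B)/(5 + B) = 2*B/(5 + B))
A(y, d) = 4*y² (A(y, d) = (2*y)² = 4*y²)
(A(2, -2)*76)*D(0) = ((4*2²)*76)*(2*0/(5 + 0)) = ((4*4)*76)*(2*0/5) = (16*76)*(2*0*(⅕)) = 1216*0 = 0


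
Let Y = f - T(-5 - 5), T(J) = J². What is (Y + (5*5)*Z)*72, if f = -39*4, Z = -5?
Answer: -27432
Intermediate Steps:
f = -156
Y = -256 (Y = -156 - (-5 - 5)² = -156 - 1*(-10)² = -156 - 1*100 = -156 - 100 = -256)
(Y + (5*5)*Z)*72 = (-256 + (5*5)*(-5))*72 = (-256 + 25*(-5))*72 = (-256 - 125)*72 = -381*72 = -27432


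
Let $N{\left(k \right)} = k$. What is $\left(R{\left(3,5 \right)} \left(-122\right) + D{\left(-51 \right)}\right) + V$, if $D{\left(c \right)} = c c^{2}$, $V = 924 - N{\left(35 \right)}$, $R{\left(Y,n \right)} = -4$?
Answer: $-131274$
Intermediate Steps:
$V = 889$ ($V = 924 - 35 = 889$)
$D{\left(c \right)} = c^{3}$
$\left(R{\left(3,5 \right)} \left(-122\right) + D{\left(-51 \right)}\right) + V = \left(\left(-4\right) \left(-122\right) + \left(-51\right)^{3}\right) + 889 = \left(488 - 132651\right) + 889 = -132163 + 889 = -131274$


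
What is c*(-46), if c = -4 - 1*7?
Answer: 506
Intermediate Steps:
c = -11 (c = -4 - 7 = -11)
c*(-46) = -11*(-46) = 506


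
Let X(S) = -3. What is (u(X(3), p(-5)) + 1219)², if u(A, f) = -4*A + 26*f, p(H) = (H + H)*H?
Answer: 6405961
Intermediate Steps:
p(H) = 2*H² (p(H) = (2*H)*H = 2*H²)
(u(X(3), p(-5)) + 1219)² = ((-4*(-3) + 26*(2*(-5)²)) + 1219)² = ((12 + 26*(2*25)) + 1219)² = ((12 + 26*50) + 1219)² = ((12 + 1300) + 1219)² = (1312 + 1219)² = 2531² = 6405961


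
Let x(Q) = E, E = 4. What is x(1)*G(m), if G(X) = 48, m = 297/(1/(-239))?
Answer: 192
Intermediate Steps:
m = -70983 (m = 297/(-1/239) = 297*(-239) = -70983)
x(Q) = 4
x(1)*G(m) = 4*48 = 192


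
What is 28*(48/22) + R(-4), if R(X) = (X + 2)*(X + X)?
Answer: 848/11 ≈ 77.091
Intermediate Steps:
R(X) = 2*X*(2 + X) (R(X) = (2 + X)*(2*X) = 2*X*(2 + X))
28*(48/22) + R(-4) = 28*(48/22) + 2*(-4)*(2 - 4) = 28*(48*(1/22)) + 2*(-4)*(-2) = 28*(24/11) + 16 = 672/11 + 16 = 848/11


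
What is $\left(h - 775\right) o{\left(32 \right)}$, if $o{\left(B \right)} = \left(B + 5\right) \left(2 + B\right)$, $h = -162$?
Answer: $-1178746$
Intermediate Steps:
$o{\left(B \right)} = \left(2 + B\right) \left(5 + B\right)$ ($o{\left(B \right)} = \left(5 + B\right) \left(2 + B\right) = \left(2 + B\right) \left(5 + B\right)$)
$\left(h - 775\right) o{\left(32 \right)} = \left(-162 - 775\right) \left(10 + 32^{2} + 7 \cdot 32\right) = - 937 \left(10 + 1024 + 224\right) = \left(-937\right) 1258 = -1178746$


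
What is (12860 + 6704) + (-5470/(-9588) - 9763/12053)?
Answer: 66496165493/3398946 ≈ 19564.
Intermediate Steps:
(12860 + 6704) + (-5470/(-9588) - 9763/12053) = 19564 + (-5470*(-1/9588) - 9763*1/12053) = 19564 + (2735/4794 - 9763/12053) = 19564 - 814051/3398946 = 66496165493/3398946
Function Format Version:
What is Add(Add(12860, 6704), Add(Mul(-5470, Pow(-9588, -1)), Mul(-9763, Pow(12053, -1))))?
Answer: Rational(66496165493, 3398946) ≈ 19564.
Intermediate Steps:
Add(Add(12860, 6704), Add(Mul(-5470, Pow(-9588, -1)), Mul(-9763, Pow(12053, -1)))) = Add(19564, Add(Mul(-5470, Rational(-1, 9588)), Mul(-9763, Rational(1, 12053)))) = Add(19564, Add(Rational(2735, 4794), Rational(-9763, 12053))) = Add(19564, Rational(-814051, 3398946)) = Rational(66496165493, 3398946)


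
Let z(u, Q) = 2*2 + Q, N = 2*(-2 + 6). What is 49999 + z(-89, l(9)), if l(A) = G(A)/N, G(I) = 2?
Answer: 200013/4 ≈ 50003.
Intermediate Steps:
N = 8 (N = 2*4 = 8)
l(A) = ¼ (l(A) = 2/8 = 2*(⅛) = ¼)
z(u, Q) = 4 + Q
49999 + z(-89, l(9)) = 49999 + (4 + ¼) = 49999 + 17/4 = 200013/4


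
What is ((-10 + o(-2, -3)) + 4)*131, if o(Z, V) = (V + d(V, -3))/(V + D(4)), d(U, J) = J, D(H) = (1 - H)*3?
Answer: -1441/2 ≈ -720.50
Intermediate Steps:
D(H) = 3 - 3*H
o(Z, V) = (-3 + V)/(-9 + V) (o(Z, V) = (V - 3)/(V + (3 - 3*4)) = (-3 + V)/(V + (3 - 12)) = (-3 + V)/(V - 9) = (-3 + V)/(-9 + V))
((-10 + o(-2, -3)) + 4)*131 = ((-10 + (-3 - 3)/(-9 - 3)) + 4)*131 = ((-10 - 6/(-12)) + 4)*131 = ((-10 - 1/12*(-6)) + 4)*131 = ((-10 + 1/2) + 4)*131 = (-19/2 + 4)*131 = -11/2*131 = -1441/2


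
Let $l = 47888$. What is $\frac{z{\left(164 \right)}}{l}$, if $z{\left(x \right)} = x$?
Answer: $\frac{1}{292} \approx 0.0034247$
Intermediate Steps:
$\frac{z{\left(164 \right)}}{l} = \frac{164}{47888} = 164 \cdot \frac{1}{47888} = \frac{1}{292}$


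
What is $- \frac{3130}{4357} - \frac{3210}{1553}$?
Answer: $- \frac{18846860}{6766421} \approx -2.7854$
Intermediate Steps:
$- \frac{3130}{4357} - \frac{3210}{1553} = - \frac{18846860}{6766421}$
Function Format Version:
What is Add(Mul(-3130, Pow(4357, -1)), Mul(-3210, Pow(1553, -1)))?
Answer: Rational(-18846860, 6766421) ≈ -2.7854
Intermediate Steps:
Add(Mul(-3130, Pow(4357, -1)), Mul(-3210, Pow(1553, -1))) = Add(Mul(-3130, Rational(1, 4357)), Mul(-3210, Rational(1, 1553))) = Add(Rational(-3130, 4357), Rational(-3210, 1553)) = Rational(-18846860, 6766421)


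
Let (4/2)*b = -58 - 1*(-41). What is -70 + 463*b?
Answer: -8011/2 ≈ -4005.5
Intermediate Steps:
b = -17/2 (b = (-58 - 1*(-41))/2 = (-58 + 41)/2 = (1/2)*(-17) = -17/2 ≈ -8.5000)
-70 + 463*b = -70 + 463*(-17/2) = -70 - 7871/2 = -8011/2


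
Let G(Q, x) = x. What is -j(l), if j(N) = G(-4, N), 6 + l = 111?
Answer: -105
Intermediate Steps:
l = 105 (l = -6 + 111 = 105)
j(N) = N
-j(l) = -1*105 = -105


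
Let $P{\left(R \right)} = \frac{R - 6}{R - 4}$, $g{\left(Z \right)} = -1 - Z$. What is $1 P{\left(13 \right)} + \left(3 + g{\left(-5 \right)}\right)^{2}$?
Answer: $\frac{448}{9} \approx 49.778$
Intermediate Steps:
$P{\left(R \right)} = \frac{-6 + R}{-4 + R}$
$1 P{\left(13 \right)} + \left(3 + g{\left(-5 \right)}\right)^{2} = 1 \frac{-6 + 13}{-4 + 13} + \left(3 - -4\right)^{2} = 1 \cdot \frac{1}{9} \cdot 7 + \left(3 + \left(-1 + 5\right)\right)^{2} = 1 \cdot \frac{1}{9} \cdot 7 + \left(3 + 4\right)^{2} = 1 \cdot \frac{7}{9} + 7^{2} = \frac{7}{9} + 49 = \frac{448}{9}$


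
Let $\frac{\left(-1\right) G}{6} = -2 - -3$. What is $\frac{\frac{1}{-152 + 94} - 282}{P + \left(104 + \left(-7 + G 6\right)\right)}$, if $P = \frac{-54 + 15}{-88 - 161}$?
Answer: $- \frac{1357631}{294408} \approx -4.6114$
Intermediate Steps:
$G = -6$ ($G = - 6 \left(-2 - -3\right) = - 6 \left(-2 + 3\right) = \left(-6\right) 1 = -6$)
$P = \frac{13}{83}$ ($P = - \frac{39}{-249} = \left(-39\right) \left(- \frac{1}{249}\right) = \frac{13}{83} \approx 0.15663$)
$\frac{\frac{1}{-152 + 94} - 282}{P + \left(104 + \left(-7 + G 6\right)\right)} = \frac{\frac{1}{-152 + 94} - 282}{\frac{13}{83} + \left(104 - 43\right)} = \frac{\frac{1}{-58} - 282}{\frac{13}{83} + \left(104 - 43\right)} = \frac{- \frac{1}{58} - 282}{\frac{13}{83} + \left(104 - 43\right)} = - \frac{16357}{58 \left(\frac{13}{83} + 61\right)} = - \frac{16357}{58 \cdot \frac{5076}{83}} = \left(- \frac{16357}{58}\right) \frac{83}{5076} = - \frac{1357631}{294408}$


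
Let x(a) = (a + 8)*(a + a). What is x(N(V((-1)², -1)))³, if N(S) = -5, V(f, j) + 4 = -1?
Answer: -27000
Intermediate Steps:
V(f, j) = -5 (V(f, j) = -4 - 1 = -5)
x(a) = 2*a*(8 + a) (x(a) = (8 + a)*(2*a) = 2*a*(8 + a))
x(N(V((-1)², -1)))³ = (2*(-5)*(8 - 5))³ = (2*(-5)*3)³ = (-30)³ = -27000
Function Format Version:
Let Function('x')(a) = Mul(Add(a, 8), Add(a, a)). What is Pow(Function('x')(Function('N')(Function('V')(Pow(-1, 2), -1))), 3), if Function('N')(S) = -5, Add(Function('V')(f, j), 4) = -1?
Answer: -27000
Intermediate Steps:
Function('V')(f, j) = -5 (Function('V')(f, j) = Add(-4, -1) = -5)
Function('x')(a) = Mul(2, a, Add(8, a)) (Function('x')(a) = Mul(Add(8, a), Mul(2, a)) = Mul(2, a, Add(8, a)))
Pow(Function('x')(Function('N')(Function('V')(Pow(-1, 2), -1))), 3) = Pow(Mul(2, -5, Add(8, -5)), 3) = Pow(Mul(2, -5, 3), 3) = Pow(-30, 3) = -27000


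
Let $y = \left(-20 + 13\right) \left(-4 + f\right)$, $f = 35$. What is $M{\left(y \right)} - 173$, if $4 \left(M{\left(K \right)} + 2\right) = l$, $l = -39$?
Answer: $- \frac{739}{4} \approx -184.75$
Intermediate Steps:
$y = -217$ ($y = \left(-20 + 13\right) \left(-4 + 35\right) = \left(-7\right) 31 = -217$)
$M{\left(K \right)} = - \frac{47}{4}$ ($M{\left(K \right)} = -2 + \frac{1}{4} \left(-39\right) = -2 - \frac{39}{4} = - \frac{47}{4}$)
$M{\left(y \right)} - 173 = - \frac{47}{4} - 173 = - \frac{739}{4}$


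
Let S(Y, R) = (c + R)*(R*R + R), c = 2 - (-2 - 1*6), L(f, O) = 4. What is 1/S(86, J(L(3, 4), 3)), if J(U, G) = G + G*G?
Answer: 1/3432 ≈ 0.00029138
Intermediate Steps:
c = 10 (c = 2 - (-2 - 6) = 2 - 1*(-8) = 2 + 8 = 10)
J(U, G) = G + G²
S(Y, R) = (10 + R)*(R + R²) (S(Y, R) = (10 + R)*(R*R + R) = (10 + R)*(R² + R) = (10 + R)*(R + R²))
1/S(86, J(L(3, 4), 3)) = 1/((3*(1 + 3))*(10 + (3*(1 + 3))² + 11*(3*(1 + 3)))) = 1/((3*4)*(10 + (3*4)² + 11*(3*4))) = 1/(12*(10 + 12² + 11*12)) = 1/(12*(10 + 144 + 132)) = 1/(12*286) = 1/3432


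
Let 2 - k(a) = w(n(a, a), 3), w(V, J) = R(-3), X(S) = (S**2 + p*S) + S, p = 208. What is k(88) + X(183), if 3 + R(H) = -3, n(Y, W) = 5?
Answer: 71744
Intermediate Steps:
X(S) = S**2 + 209*S (X(S) = (S**2 + 208*S) + S = S**2 + 209*S)
R(H) = -6 (R(H) = -3 - 3 = -6)
w(V, J) = -6
k(a) = 8 (k(a) = 2 - 1*(-6) = 2 + 6 = 8)
k(88) + X(183) = 8 + 183*(209 + 183) = 8 + 183*392 = 8 + 71736 = 71744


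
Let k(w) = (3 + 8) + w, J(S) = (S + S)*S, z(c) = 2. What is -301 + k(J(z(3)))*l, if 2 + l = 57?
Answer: 744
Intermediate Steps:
l = 55 (l = -2 + 57 = 55)
J(S) = 2*S² (J(S) = (2*S)*S = 2*S²)
k(w) = 11 + w
-301 + k(J(z(3)))*l = -301 + (11 + 2*2²)*55 = -301 + (11 + 2*4)*55 = -301 + (11 + 8)*55 = -301 + 19*55 = -301 + 1045 = 744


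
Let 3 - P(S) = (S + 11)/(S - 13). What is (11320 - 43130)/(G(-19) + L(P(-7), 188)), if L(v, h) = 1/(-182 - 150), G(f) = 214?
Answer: -10560920/71047 ≈ -148.65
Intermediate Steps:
P(S) = 3 - (11 + S)/(-13 + S) (P(S) = 3 - (S + 11)/(S - 13) = 3 - (11 + S)/(-13 + S))
L(v, h) = -1/332 (L(v, h) = 1/(-332) = -1/332)
(11320 - 43130)/(G(-19) + L(P(-7), 188)) = (11320 - 43130)/(214 - 1/332) = -31810/71047/332 = -31810*332/71047 = -10560920/71047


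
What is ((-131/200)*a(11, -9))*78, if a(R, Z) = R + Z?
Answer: -5109/50 ≈ -102.18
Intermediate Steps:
((-131/200)*a(11, -9))*78 = ((-131/200)*(11 - 9))*78 = (-131*1/200*2)*78 = -131/200*2*78 = -131/100*78 = -5109/50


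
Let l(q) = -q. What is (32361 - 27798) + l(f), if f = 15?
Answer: 4548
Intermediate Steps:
(32361 - 27798) + l(f) = (32361 - 27798) - 1*15 = 4563 - 15 = 4548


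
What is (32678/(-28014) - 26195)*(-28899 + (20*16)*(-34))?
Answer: 14596096695416/14007 ≈ 1.0421e+9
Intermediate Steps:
(32678/(-28014) - 26195)*(-28899 + (20*16)*(-34)) = (32678*(-1/28014) - 26195)*(-28899 + 320*(-34)) = (-16339/14007 - 26195)*(-28899 - 10880) = -366929704/14007*(-39779) = 14596096695416/14007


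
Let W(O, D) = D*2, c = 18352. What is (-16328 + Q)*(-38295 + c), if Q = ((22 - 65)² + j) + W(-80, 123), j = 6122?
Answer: 161757673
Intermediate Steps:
W(O, D) = 2*D
Q = 8217 (Q = ((22 - 65)² + 6122) + 2*123 = ((-43)² + 6122) + 246 = (1849 + 6122) + 246 = 7971 + 246 = 8217)
(-16328 + Q)*(-38295 + c) = (-16328 + 8217)*(-38295 + 18352) = -8111*(-19943) = 161757673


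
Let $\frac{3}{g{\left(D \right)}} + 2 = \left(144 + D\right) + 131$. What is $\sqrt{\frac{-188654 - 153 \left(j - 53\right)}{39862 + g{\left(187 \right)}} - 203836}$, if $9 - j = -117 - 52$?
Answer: $\frac{2 i \sqrt{17134284654708496266}}{18336523} \approx 451.49 i$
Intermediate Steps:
$j = 178$ ($j = 9 - \left(-117 - 52\right) = 9 - -169 = 9 + 169 = 178$)
$g{\left(D \right)} = \frac{3}{273 + D}$ ($g{\left(D \right)} = \frac{3}{-2 + \left(\left(144 + D\right) + 131\right)} = \frac{3}{-2 + \left(275 + D\right)} = \frac{3}{273 + D}$)
$\sqrt{\frac{-188654 - 153 \left(j - 53\right)}{39862 + g{\left(187 \right)}} - 203836} = \sqrt{\frac{-188654 - 153 \left(178 - 53\right)}{39862 + \frac{3}{273 + 187}} - 203836} = \sqrt{\frac{-188654 - 19125}{39862 + \frac{3}{460}} - 203836} = \sqrt{\frac{-188654 - 19125}{39862 + 3 \cdot \frac{1}{460}} - 203836} = \sqrt{- \frac{207779}{39862 + \frac{3}{460}} - 203836} = \sqrt{- \frac{207779}{\frac{18336523}{460}} - 203836} = \sqrt{\left(-207779\right) \frac{460}{18336523} - 203836} = \sqrt{- \frac{95578340}{18336523} - 203836} = \sqrt{- \frac{3737739080568}{18336523}} = \frac{2 i \sqrt{17134284654708496266}}{18336523}$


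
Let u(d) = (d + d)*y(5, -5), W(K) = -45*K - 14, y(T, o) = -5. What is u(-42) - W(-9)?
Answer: 29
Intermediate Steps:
W(K) = -14 - 45*K
u(d) = -10*d (u(d) = (d + d)*(-5) = (2*d)*(-5) = -10*d)
u(-42) - W(-9) = -10*(-42) - (-14 - 45*(-9)) = 420 - (-14 + 405) = 420 - 1*391 = 420 - 391 = 29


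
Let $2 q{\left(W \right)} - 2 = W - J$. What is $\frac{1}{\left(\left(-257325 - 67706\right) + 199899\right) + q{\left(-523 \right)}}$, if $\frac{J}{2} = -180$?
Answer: $- \frac{2}{250425} \approx -7.9864 \cdot 10^{-6}$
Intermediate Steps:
$J = -360$ ($J = 2 \left(-180\right) = -360$)
$q{\left(W \right)} = 181 + \frac{W}{2}$ ($q{\left(W \right)} = 1 + \frac{W - -360}{2} = 1 + \frac{W + 360}{2} = 1 + \frac{360 + W}{2} = 1 + \left(180 + \frac{W}{2}\right) = 181 + \frac{W}{2}$)
$\frac{1}{\left(\left(-257325 - 67706\right) + 199899\right) + q{\left(-523 \right)}} = \frac{1}{\left(\left(-257325 - 67706\right) + 199899\right) + \left(181 + \frac{1}{2} \left(-523\right)\right)} = \frac{1}{\left(-325031 + 199899\right) + \left(181 - \frac{523}{2}\right)} = \frac{1}{-125132 - \frac{161}{2}} = \frac{1}{- \frac{250425}{2}} = - \frac{2}{250425}$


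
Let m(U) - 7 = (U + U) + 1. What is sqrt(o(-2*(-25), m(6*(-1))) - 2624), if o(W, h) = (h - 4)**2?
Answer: 16*I*sqrt(10) ≈ 50.596*I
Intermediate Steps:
m(U) = 8 + 2*U (m(U) = 7 + ((U + U) + 1) = 7 + (2*U + 1) = 7 + (1 + 2*U) = 8 + 2*U)
o(W, h) = (-4 + h)**2
sqrt(o(-2*(-25), m(6*(-1))) - 2624) = sqrt((-4 + (8 + 2*(6*(-1))))**2 - 2624) = sqrt((-4 + (8 + 2*(-6)))**2 - 2624) = sqrt((-4 + (8 - 12))**2 - 2624) = sqrt((-4 - 4)**2 - 2624) = sqrt((-8)**2 - 2624) = sqrt(64 - 2624) = sqrt(-2560) = 16*I*sqrt(10)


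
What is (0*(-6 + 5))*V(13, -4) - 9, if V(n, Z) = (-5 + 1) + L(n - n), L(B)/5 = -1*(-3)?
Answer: -9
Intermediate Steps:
L(B) = 15 (L(B) = 5*(-1*(-3)) = 5*3 = 15)
V(n, Z) = 11 (V(n, Z) = (-5 + 1) + 15 = -4 + 15 = 11)
(0*(-6 + 5))*V(13, -4) - 9 = (0*(-6 + 5))*11 - 9 = (0*(-1))*11 - 9 = 0*11 - 9 = 0 - 9 = -9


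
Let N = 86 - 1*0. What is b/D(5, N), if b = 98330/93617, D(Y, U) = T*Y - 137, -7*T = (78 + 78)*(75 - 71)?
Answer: -688310/381863743 ≈ -0.0018025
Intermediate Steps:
T = -624/7 (T = -(78 + 78)*(75 - 71)/7 = -156*4/7 = -1/7*624 = -624/7 ≈ -89.143)
N = 86 (N = 86 + 0 = 86)
D(Y, U) = -137 - 624*Y/7 (D(Y, U) = -624*Y/7 - 137 = -137 - 624*Y/7)
b = 98330/93617 (b = 98330*(1/93617) = 98330/93617 ≈ 1.0503)
b/D(5, N) = 98330/(93617*(-137 - 624/7*5)) = 98330/(93617*(-137 - 3120/7)) = 98330/(93617*(-4079/7)) = (98330/93617)*(-7/4079) = -688310/381863743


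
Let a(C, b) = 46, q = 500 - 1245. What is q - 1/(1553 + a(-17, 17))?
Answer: -1191256/1599 ≈ -745.00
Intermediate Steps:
q = -745
q - 1/(1553 + a(-17, 17)) = -745 - 1/(1553 + 46) = -745 - 1/1599 = -1191256/1599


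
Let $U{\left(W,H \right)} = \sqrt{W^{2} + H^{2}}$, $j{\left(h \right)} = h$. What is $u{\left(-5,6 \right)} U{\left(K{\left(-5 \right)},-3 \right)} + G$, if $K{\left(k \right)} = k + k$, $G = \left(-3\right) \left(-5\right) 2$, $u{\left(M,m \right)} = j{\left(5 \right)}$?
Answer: $30 + 5 \sqrt{109} \approx 82.202$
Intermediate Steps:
$u{\left(M,m \right)} = 5$
$G = 30$ ($G = 15 \cdot 2 = 30$)
$K{\left(k \right)} = 2 k$
$U{\left(W,H \right)} = \sqrt{H^{2} + W^{2}}$
$u{\left(-5,6 \right)} U{\left(K{\left(-5 \right)},-3 \right)} + G = 5 \sqrt{\left(-3\right)^{2} + \left(2 \left(-5\right)\right)^{2}} + 30 = 5 \sqrt{9 + \left(-10\right)^{2}} + 30 = 5 \sqrt{9 + 100} + 30 = 5 \sqrt{109} + 30 = 30 + 5 \sqrt{109}$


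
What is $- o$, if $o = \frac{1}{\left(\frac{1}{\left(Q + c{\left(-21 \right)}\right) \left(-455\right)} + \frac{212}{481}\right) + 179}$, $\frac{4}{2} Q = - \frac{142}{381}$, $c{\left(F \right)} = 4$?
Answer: $- \frac{24461255}{4389331808} \approx -0.0055729$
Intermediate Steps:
$Q = - \frac{71}{381}$ ($Q = \frac{\left(-142\right) \frac{1}{381}}{2} = \frac{1}{2} \left(- \frac{142}{381}\right) = - \frac{71}{381} \approx -0.18635$)
$o = \frac{24461255}{4389331808}$ ($o = \frac{1}{\left(\frac{1}{\left(- \frac{71}{381} + 4\right) \left(-455\right)} + \frac{212}{481}\right) + 179} = \frac{1}{\left(\frac{1}{\frac{1453}{381}} \left(- \frac{1}{455}\right) + 212 \cdot \frac{1}{481}\right) + 179} = \frac{1}{\left(\frac{381}{1453} \left(- \frac{1}{455}\right) + \frac{212}{481}\right) + 179} = \frac{1}{\left(- \frac{381}{661115} + \frac{212}{481}\right) + 179} = \frac{1}{\frac{10767163}{24461255} + 179} = \frac{1}{\frac{4389331808}{24461255}} = \frac{24461255}{4389331808} \approx 0.0055729$)
$- o = \left(-1\right) \frac{24461255}{4389331808} = - \frac{24461255}{4389331808}$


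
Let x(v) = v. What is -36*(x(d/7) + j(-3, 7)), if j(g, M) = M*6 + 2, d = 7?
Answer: -1620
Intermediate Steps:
j(g, M) = 2 + 6*M (j(g, M) = 6*M + 2 = 2 + 6*M)
-36*(x(d/7) + j(-3, 7)) = -36*(7/7 + (2 + 6*7)) = -36*(7*(⅐) + (2 + 42)) = -36*(1 + 44) = -36*45 = -1620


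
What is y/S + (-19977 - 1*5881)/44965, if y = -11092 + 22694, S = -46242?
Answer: -858704783/1039635765 ≈ -0.82597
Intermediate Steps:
y = 11602
y/S + (-19977 - 1*5881)/44965 = 11602/(-46242) + (-19977 - 1*5881)/44965 = 11602*(-1/46242) + (-19977 - 5881)*(1/44965) = -5801/23121 - 25858*1/44965 = -5801/23121 - 25858/44965 = -858704783/1039635765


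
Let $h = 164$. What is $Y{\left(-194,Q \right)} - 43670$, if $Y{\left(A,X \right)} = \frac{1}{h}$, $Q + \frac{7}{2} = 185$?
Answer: $- \frac{7161879}{164} \approx -43670.0$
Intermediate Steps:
$Q = \frac{363}{2}$ ($Q = - \frac{7}{2} + 185 = \frac{363}{2} \approx 181.5$)
$Y{\left(A,X \right)} = \frac{1}{164}$
$Y{\left(-194,Q \right)} - 43670 = \frac{1}{164} - 43670 = - \frac{7161879}{164}$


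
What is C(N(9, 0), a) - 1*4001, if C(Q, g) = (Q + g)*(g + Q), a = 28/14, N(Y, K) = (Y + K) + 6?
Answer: -3712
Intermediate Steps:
N(Y, K) = 6 + K + Y (N(Y, K) = (K + Y) + 6 = 6 + K + Y)
a = 2 (a = 28*(1/14) = 2)
C(Q, g) = (Q + g)² (C(Q, g) = (Q + g)*(Q + g) = (Q + g)²)
C(N(9, 0), a) - 1*4001 = ((6 + 0 + 9) + 2)² - 1*4001 = (15 + 2)² - 4001 = 17² - 4001 = 289 - 4001 = -3712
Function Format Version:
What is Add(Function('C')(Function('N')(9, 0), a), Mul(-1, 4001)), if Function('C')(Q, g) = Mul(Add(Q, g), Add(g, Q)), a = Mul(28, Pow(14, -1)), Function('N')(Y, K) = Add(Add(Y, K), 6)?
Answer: -3712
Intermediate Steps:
Function('N')(Y, K) = Add(6, K, Y) (Function('N')(Y, K) = Add(Add(K, Y), 6) = Add(6, K, Y))
a = 2 (a = Mul(28, Rational(1, 14)) = 2)
Function('C')(Q, g) = Pow(Add(Q, g), 2) (Function('C')(Q, g) = Mul(Add(Q, g), Add(Q, g)) = Pow(Add(Q, g), 2))
Add(Function('C')(Function('N')(9, 0), a), Mul(-1, 4001)) = Add(Pow(Add(Add(6, 0, 9), 2), 2), Mul(-1, 4001)) = Add(Pow(Add(15, 2), 2), -4001) = Add(Pow(17, 2), -4001) = Add(289, -4001) = -3712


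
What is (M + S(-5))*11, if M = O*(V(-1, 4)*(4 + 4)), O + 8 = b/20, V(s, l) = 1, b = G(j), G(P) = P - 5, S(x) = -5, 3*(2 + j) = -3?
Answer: -3971/5 ≈ -794.20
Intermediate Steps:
j = -3 (j = -2 + (1/3)*(-3) = -2 - 1 = -3)
G(P) = -5 + P
b = -8 (b = -5 - 3 = -8)
O = -42/5 (O = -8 - 8/20 = -8 - 8*1/20 = -8 - 2/5 = -42/5 ≈ -8.4000)
M = -336/5 (M = -42*(4 + 4)/5 = -42*8/5 = -42/5*8 = -336/5 ≈ -67.200)
(M + S(-5))*11 = (-336/5 - 5)*11 = -361/5*11 = -3971/5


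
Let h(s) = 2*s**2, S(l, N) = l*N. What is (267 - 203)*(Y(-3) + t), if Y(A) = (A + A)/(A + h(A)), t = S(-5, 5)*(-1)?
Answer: 7872/5 ≈ 1574.4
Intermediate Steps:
S(l, N) = N*l
t = 25 (t = (5*(-5))*(-1) = -25*(-1) = 25)
Y(A) = 2*A/(A + 2*A**2) (Y(A) = (A + A)/(A + 2*A**2) = (2*A)/(A + 2*A**2) = 2*A/(A + 2*A**2))
(267 - 203)*(Y(-3) + t) = (267 - 203)*(2/(1 + 2*(-3)) + 25) = 64*(2/(1 - 6) + 25) = 64*(2/(-5) + 25) = 64*(2*(-1/5) + 25) = 64*(-2/5 + 25) = 64*(123/5) = 7872/5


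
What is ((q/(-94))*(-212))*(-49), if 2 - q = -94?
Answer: -498624/47 ≈ -10609.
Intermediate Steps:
q = 96 (q = 2 - 1*(-94) = 2 + 94 = 96)
((q/(-94))*(-212))*(-49) = ((96/(-94))*(-212))*(-49) = ((96*(-1/94))*(-212))*(-49) = -48/47*(-212)*(-49) = (10176/47)*(-49) = -498624/47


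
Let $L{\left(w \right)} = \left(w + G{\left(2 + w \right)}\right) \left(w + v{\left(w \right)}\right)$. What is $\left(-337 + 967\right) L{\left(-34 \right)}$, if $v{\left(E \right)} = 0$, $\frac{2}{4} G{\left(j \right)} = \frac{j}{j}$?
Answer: $685440$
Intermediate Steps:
$G{\left(j \right)} = 2$ ($G{\left(j \right)} = 2 \frac{j}{j} = 2 \cdot 1 = 2$)
$L{\left(w \right)} = w \left(2 + w\right)$ ($L{\left(w \right)} = \left(w + 2\right) \left(w + 0\right) = \left(2 + w\right) w = w \left(2 + w\right)$)
$\left(-337 + 967\right) L{\left(-34 \right)} = \left(-337 + 967\right) \left(- 34 \left(2 - 34\right)\right) = 630 \left(\left(-34\right) \left(-32\right)\right) = 630 \cdot 1088 = 685440$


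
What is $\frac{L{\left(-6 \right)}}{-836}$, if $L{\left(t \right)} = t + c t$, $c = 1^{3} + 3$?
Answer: $\frac{15}{418} \approx 0.035885$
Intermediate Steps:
$c = 4$ ($c = 1 + 3 = 4$)
$L{\left(t \right)} = 5 t$ ($L{\left(t \right)} = t + 4 t = 5 t$)
$\frac{L{\left(-6 \right)}}{-836} = \frac{5 \left(-6\right)}{-836} = \left(-30\right) \left(- \frac{1}{836}\right) = \frac{15}{418}$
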